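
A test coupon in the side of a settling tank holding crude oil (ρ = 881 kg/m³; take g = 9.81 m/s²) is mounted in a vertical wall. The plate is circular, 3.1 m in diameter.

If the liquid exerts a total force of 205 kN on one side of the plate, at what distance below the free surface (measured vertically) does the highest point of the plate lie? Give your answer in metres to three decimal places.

γ = ρg = 881 × 9.81 / 1000 = 8.64261 kN/m³.
A = π(1.55)² = 7.54768 m².
From F = γ·h_c·A, the centroid depth is h_c = 205/(8.64261 × 7.54768) = 3.14265 m.
The centroid is at the centre, 1.55 m below the top of the plate, so the highest point sits at h_top = 3.14265 − 1.55 = 1.59265 m below the surface.

d_top ≈ 1.593 m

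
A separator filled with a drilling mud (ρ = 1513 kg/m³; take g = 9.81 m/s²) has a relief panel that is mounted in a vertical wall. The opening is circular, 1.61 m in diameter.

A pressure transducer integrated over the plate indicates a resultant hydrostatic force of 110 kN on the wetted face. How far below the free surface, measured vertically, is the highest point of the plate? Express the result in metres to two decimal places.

d_top ≈ 2.84 m

γ = ρg = 1513 × 9.81 / 1000 = 14.84253 kN/m³.
A = π(0.805)² = 2.03583 m².
From F = γ·h_c·A, the centroid depth is h_c = 110/(14.84253 × 2.03583) = 3.64035 m.
The centroid is at the centre, 0.805 m below the top of the plate, so the highest point sits at h_top = 3.64035 − 0.805 = 2.83535 m below the surface.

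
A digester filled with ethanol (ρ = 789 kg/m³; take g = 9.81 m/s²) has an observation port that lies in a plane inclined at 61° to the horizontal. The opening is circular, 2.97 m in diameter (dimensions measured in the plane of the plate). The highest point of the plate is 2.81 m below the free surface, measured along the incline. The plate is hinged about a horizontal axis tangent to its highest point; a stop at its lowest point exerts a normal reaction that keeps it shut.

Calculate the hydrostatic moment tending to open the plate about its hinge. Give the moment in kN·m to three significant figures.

M ≈ 325 kN·m

γ = ρg = 789 × 9.81 / 1000 = 7.74009 kN/m³.
Let θ = 61° be the plate's angle to the horizontal; measure y along the incline from where the plane meets the free surface. Vertical depth h = y·sinθ with sinθ = 0.874620.
The centroid is at the centre, 1.485 m below the top of the plate, so y_c = 2.81 + 1.485 = 4.295 m and h_c = 4.295 × 0.874620 = 3.75649 m.
A = π(1.485)² = 6.92792 m².
Resultant F = γ·h_c·A = 7.74009 × 3.75649 × 6.92792 = 201.433 kN.
I_c = πr⁴/4 = π × 1.485⁴/4 = 3.8194 m⁴.
Centre of pressure: y_p = y_c + I_c/(y_c·A) = 4.295 + 3.8194/(4.295 × 6.92792) = 4.295 + 0.12836 = 4.42336 m along the plane.
The resultant acts 1.485 + 0.12836 = 1.61336 m (along the plate) below the hinge at the top edge, so the moment about the hinge is M = F × 1.61336 = 201.433 × 1.61336 = 324.984 kN·m.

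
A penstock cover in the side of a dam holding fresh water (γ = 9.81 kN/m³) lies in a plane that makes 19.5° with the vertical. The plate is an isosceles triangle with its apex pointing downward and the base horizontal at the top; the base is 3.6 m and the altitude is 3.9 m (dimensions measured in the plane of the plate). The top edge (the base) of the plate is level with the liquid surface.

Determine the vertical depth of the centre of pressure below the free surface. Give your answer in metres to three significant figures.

γ = 9.81 kN/m³.
The plate makes 19.5° with the vertical, i.e. θ = 90° − 19.5° = 70.5° to the horizontal. Measuring y along the incline from the free-surface line, vertical depth h = y·sinθ with sinθ = 0.942641.
With the apex down, the centroid sits h/3 = 3.9/3 = 1.3 m below the base (the top edge), so y_c = 1.3 m and h_c = 1.3 × 0.942641 = 1.22543 m.
A = ½ × 3.6 × 3.9 = 7.02 m².
Resultant F = γ·h_c·A = 9.81 × 1.22543 × 7.02 = 84.3907 kN.
I_c = b·h³/36 = 3.6 × 3.9³/36 = 5.9319 m⁴.
Centre of pressure: y_p = y_c + I_c/(y_c·A) = 1.3 + 5.9319/(1.3 × 7.02) = 1.3 + 0.65 = 1.95 m along the plane.
Vertically, h_p = y_p·sinθ = 1.95 × 0.942641 = 1.83815 m.

h_p = 1.84 m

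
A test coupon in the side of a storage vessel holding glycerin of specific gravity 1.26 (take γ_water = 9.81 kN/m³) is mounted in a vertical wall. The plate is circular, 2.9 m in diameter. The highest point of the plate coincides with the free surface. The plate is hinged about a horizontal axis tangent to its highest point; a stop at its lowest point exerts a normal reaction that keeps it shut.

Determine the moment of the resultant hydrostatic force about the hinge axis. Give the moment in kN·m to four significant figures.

γ = 1.26 × 9.81 = 12.3606 kN/m³.
The centroid is at the centre, 1.45 m below the top of the plate, so the centroid depth is h_c = 1.45 m.
A = π(1.45)² = 6.6052 m².
Resultant F = γ·h_c·A = 12.3606 × 1.45 × 6.6052 = 118.384 kN.
I_c = πr⁴/4 = π × 1.45⁴/4 = 3.47186 m⁴.
Centre of pressure: y_p = y_c + I_c/(y_c·A) = 1.45 + 3.47186/(1.45 × 6.6052) = 1.45 + 0.3625 = 1.8125 m along the plane.
The resultant acts 1.45 + 0.3625 = 1.8125 m (along the plate) below the hinge at the top edge, so the moment about the hinge is M = F × 1.8125 = 118.384 × 1.8125 = 214.571 kN·m.

M ≈ 214.6 kN·m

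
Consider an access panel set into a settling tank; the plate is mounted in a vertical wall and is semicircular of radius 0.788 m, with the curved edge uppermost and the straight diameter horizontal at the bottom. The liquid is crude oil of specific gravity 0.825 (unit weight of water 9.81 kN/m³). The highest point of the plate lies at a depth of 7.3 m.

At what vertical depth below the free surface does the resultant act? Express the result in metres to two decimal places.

h_p = 7.76 m

γ = 0.825 × 9.81 = 8.09325 kN/m³.
The centroid lies 4r/(3π) = 0.334438 m above the diameter, so r − 4r/(3π) = 0.788 − 0.334438 = 0.453562 m below the topmost point, so the centroid depth is h_c = 7.3 + 0.453562 = 7.75356 m.
A = πr²/2 = π × 0.788²/2 = 0.975377 m².
Resultant F = γ·h_c·A = 8.09325 × 7.75356 × 0.975377 = 61.2064 kN.
I_c = (π/8 − 8/(9π))·r⁴ = 0.109757 × 0.788⁴ = 0.0423192 m⁴.
Centre of pressure: y_p = y_c + I_c/(y_c·A) = 7.75356 + 0.0423192/(7.75356 × 0.975377) = 7.75356 + 0.00559582 = 7.75916 m along the plane.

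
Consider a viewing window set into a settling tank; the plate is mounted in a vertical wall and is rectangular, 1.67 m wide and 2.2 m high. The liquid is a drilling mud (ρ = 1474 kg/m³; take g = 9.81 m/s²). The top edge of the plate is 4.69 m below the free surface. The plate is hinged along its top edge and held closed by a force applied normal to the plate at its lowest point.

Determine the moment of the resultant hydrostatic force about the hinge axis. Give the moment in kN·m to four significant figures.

γ = ρg = 1474 × 9.81 / 1000 = 14.45994 kN/m³.
The centroid lies 2.2/2 = 1.1 m below the top edge, so the centroid depth is h_c = 4.69 + 1.1 = 5.79 m.
A = 1.67 × 2.2 = 3.674 m².
Resultant F = γ·h_c·A = 14.45994 × 5.79 × 3.674 = 307.598 kN.
I_c = b·h³/12 = 1.67 × 2.2³/12 = 1.48185 m⁴.
Centre of pressure: y_p = y_c + I_c/(y_c·A) = 5.79 + 1.48185/(5.79 × 3.674) = 5.79 + 0.0696605 = 5.85966 m along the plane.
The resultant acts 1.1 + 0.0696605 = 1.16966 m (along the plate) below the hinge at the top edge, so the moment about the hinge is M = F × 1.16966 = 307.598 × 1.16966 = 359.785 kN·m.

M ≈ 359.8 kN·m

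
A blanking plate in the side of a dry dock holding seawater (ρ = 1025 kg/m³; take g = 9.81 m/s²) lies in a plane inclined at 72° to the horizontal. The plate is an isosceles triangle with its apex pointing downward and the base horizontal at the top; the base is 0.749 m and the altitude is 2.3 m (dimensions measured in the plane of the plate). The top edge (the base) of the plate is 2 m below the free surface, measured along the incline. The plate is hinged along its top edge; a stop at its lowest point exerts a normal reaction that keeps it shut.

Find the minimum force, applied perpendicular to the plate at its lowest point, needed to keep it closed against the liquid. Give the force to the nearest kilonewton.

γ = ρg = 1025 × 9.81 / 1000 = 10.05525 kN/m³.
Let θ = 72° be the plate's angle to the horizontal; measure y along the incline from where the plane meets the free surface. Vertical depth h = y·sinθ with sinθ = 0.951057.
With the apex down, the centroid sits h/3 = 2.3/3 = 0.766667 m below the base (the top edge), so y_c = 2 + 0.766667 = 2.76667 m and h_c = 2.76667 × 0.951057 = 2.63126 m.
A = ½ × 0.749 × 2.3 = 0.86135 m².
Resultant F = γ·h_c·A = 10.05525 × 2.63126 × 0.86135 = 22.7896 kN.
I_c = b·h³/36 = 0.749 × 2.3³/36 = 0.253141 m⁴.
Centre of pressure: y_p = y_c + I_c/(y_c·A) = 2.76667 + 0.253141/(2.76667 × 0.86135) = 2.76667 + 0.106225 = 2.87289 m along the plane.
The resultant acts 0.766667 + 0.106225 = 0.872892 m (along the plate) below the hinge at the top edge, so the moment about the hinge is M = F × 0.872892 = 22.7896 × 0.872892 = 19.8929 kN·m.
A normal force at the bottom, 2.3 m from the hinge, must supply this moment: P = 19.8929/2.3 = 8.64909 kN.

P ≈ 9 kN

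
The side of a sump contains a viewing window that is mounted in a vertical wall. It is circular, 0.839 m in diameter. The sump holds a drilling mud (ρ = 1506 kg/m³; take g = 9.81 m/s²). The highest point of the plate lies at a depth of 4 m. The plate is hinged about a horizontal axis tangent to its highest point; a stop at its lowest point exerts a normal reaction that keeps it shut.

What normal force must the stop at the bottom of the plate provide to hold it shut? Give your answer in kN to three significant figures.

γ = ρg = 1506 × 9.81 / 1000 = 14.77386 kN/m³.
The centroid is at the centre, 0.4195 m below the top of the plate, so the centroid depth is h_c = 4 + 0.4195 = 4.4195 m.
A = π(0.4195)² = 0.552858 m².
Resultant F = γ·h_c·A = 14.77386 × 4.4195 × 0.552858 = 36.0978 kN.
I_c = πr⁴/4 = π × 0.4195⁴/4 = 0.024323 m⁴.
Centre of pressure: y_p = y_c + I_c/(y_c·A) = 4.4195 + 0.024323/(4.4195 × 0.552858) = 4.4195 + 0.00995475 = 4.42945 m along the plane.
The resultant acts 0.4195 + 0.00995475 = 0.429455 m (along the plate) below the hinge at the top edge, so the moment about the hinge is M = F × 0.429455 = 36.0978 × 0.429455 = 15.5024 kN·m.
A normal force at the bottom, 0.839 m from the hinge, must supply this moment: P = 15.5024/0.839 = 18.4772 kN.

P ≈ 18.5 kN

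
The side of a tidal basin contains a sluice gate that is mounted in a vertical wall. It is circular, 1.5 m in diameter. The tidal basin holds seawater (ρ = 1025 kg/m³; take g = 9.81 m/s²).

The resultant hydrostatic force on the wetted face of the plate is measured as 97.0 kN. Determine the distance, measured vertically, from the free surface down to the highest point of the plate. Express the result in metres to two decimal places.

γ = ρg = 1025 × 9.81 / 1000 = 10.05525 kN/m³.
A = π(0.75)² = 1.76715 m².
From F = γ·h_c·A, the centroid depth is h_c = 97.0/(10.05525 × 1.76715) = 5.4589 m.
The centroid is at the centre, 0.75 m below the top of the plate, so the highest point sits at h_top = 5.4589 − 0.75 = 4.7089 m below the surface.

d_top ≈ 4.71 m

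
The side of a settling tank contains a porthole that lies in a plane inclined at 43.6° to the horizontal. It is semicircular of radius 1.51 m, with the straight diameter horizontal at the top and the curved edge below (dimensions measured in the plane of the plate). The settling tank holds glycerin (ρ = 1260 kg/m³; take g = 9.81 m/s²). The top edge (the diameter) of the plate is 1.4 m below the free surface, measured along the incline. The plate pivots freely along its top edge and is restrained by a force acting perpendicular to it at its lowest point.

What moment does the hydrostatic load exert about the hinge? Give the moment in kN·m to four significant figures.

γ = ρg = 1260 × 9.81 / 1000 = 12.3606 kN/m³.
Let θ = 43.6° be the plate's angle to the horizontal; measure y along the incline from where the plane meets the free surface. Vertical depth h = y·sinθ with sinθ = 0.689620.
The centroid of a semicircle lies 4r/(3π) = 0.640864 m from the diameter, here below the top edge, so y_c = 1.4 + 0.640864 = 2.04086 m and h_c = 2.04086 × 0.689620 = 1.40742 m.
A = πr²/2 = π × 1.51²/2 = 3.58157 m².
Resultant F = γ·h_c·A = 12.3606 × 1.40742 × 3.58157 = 62.307 kN.
I_c = (π/8 − 8/(9π))·r⁴ = 0.109757 × 1.51⁴ = 0.570611 m⁴.
Centre of pressure: y_p = y_c + I_c/(y_c·A) = 2.04086 + 0.570611/(2.04086 × 3.58157) = 2.04086 + 0.0780645 = 2.11892 m along the plane.
The resultant acts 0.640864 + 0.0780645 = 0.718928 m (along the plate) below the hinge at the top edge, so the moment about the hinge is M = F × 0.718928 = 62.307 × 0.718928 = 44.7942 kN·m.

M ≈ 44.79 kN·m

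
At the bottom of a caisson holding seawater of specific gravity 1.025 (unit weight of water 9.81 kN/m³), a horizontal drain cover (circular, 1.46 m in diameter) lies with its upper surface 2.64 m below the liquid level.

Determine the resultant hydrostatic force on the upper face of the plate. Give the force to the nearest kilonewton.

F ≈ 44 kN

γ = 1.025 × 9.81 = 10.05525 kN/m³.
The plate is horizontal, so pressure is uniform at p = γ·h = 10.05525 × 2.64 = 26.5459 kN/m².
A = π(0.73)² = 1.67415 m².
F = p·A = 26.5459 × 1.67415 = 44.4418 kN.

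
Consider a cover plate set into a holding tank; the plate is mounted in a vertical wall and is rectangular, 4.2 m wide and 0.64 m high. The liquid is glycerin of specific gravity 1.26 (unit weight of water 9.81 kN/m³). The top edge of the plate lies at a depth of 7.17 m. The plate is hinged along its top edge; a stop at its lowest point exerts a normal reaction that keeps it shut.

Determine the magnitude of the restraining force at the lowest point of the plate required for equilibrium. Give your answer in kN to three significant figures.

γ = 1.26 × 9.81 = 12.3606 kN/m³.
The centroid lies 0.64/2 = 0.32 m below the top edge, so the centroid depth is h_c = 7.17 + 0.32 = 7.49 m.
A = 4.2 × 0.64 = 2.688 m².
Resultant F = γ·h_c·A = 12.3606 × 7.49 × 2.688 = 248.857 kN.
I_c = b·h³/12 = 4.2 × 0.64³/12 = 0.0917504 m⁴.
Centre of pressure: y_p = y_c + I_c/(y_c·A) = 7.49 + 0.0917504/(7.49 × 2.688) = 7.49 + 0.00455719 = 7.49456 m along the plane.
The resultant acts 0.32 + 0.00455719 = 0.324557 m (along the plate) below the hinge at the top edge, so the moment about the hinge is M = F × 0.324557 = 248.857 × 0.324557 = 80.7683 kN·m.
A normal force at the bottom, 0.64 m from the hinge, must supply this moment: P = 80.7683/0.64 = 126.2 kN.

P ≈ 126 kN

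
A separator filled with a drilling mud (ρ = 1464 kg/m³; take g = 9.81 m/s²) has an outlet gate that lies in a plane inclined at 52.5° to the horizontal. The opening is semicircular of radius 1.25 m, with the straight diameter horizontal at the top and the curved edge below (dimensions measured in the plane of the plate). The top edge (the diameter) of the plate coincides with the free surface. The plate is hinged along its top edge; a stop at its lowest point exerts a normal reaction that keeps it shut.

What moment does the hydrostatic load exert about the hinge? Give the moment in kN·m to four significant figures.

γ = ρg = 1464 × 9.81 / 1000 = 14.36184 kN/m³.
Let θ = 52.5° be the plate's angle to the horizontal; measure y along the incline from where the plane meets the free surface. Vertical depth h = y·sinθ with sinθ = 0.793353.
The centroid of a semicircle lies 4r/(3π) = 0.530516 m from the diameter, here below the top edge, so y_c = 0.530516 m and h_c = 0.530516 × 0.793353 = 0.420886 m.
A = πr²/2 = π × 1.25²/2 = 2.45437 m².
Resultant F = γ·h_c·A = 14.36184 × 0.420886 × 2.45437 = 14.8359 kN.
I_c = (π/8 − 8/(9π))·r⁴ = 0.109757 × 1.25⁴ = 0.267961 m⁴.
Centre of pressure: y_p = y_c + I_c/(y_c·A) = 0.530516 + 0.267961/(0.530516 × 2.45437) = 0.530516 + 0.205794 = 0.73631 m along the plane.
The resultant acts 0.530516 + 0.205794 = 0.73631 m (along the plate) below the hinge at the top edge, so the moment about the hinge is M = F × 0.73631 = 14.8359 × 0.73631 = 10.9238 kN·m.

M ≈ 10.92 kN·m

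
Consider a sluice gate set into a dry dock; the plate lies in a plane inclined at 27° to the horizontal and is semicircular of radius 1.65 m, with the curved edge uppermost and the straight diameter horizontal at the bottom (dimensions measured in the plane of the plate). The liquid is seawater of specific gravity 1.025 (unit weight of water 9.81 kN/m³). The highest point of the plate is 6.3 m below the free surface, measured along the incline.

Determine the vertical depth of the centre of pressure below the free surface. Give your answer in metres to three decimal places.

h_p = 3.303 m

γ = 1.025 × 9.81 = 10.05525 kN/m³.
Let θ = 27° be the plate's angle to the horizontal; measure y along the incline from where the plane meets the free surface. Vertical depth h = y·sinθ with sinθ = 0.453990.
The centroid lies 4r/(3π) = 0.700282 m above the diameter, so r − 4r/(3π) = 1.65 − 0.700282 = 0.949718 m below the topmost point, so y_c = 6.3 + 0.949718 = 7.24972 m and h_c = 7.24972 × 0.453990 = 3.2913 m.
A = πr²/2 = π × 1.65²/2 = 4.27649 m².
Resultant F = γ·h_c·A = 10.05525 × 3.2913 × 4.27649 = 141.53 kN.
I_c = (π/8 − 8/(9π))·r⁴ = 0.109757 × 1.65⁴ = 0.81352 m⁴.
Centre of pressure: y_p = y_c + I_c/(y_c·A) = 7.24972 + 0.81352/(7.24972 × 4.27649) = 7.24972 + 0.0262397 = 7.27596 m along the plane.
Vertically, h_p = y_p·sinθ = 7.27596 × 0.453990 = 3.30321 m.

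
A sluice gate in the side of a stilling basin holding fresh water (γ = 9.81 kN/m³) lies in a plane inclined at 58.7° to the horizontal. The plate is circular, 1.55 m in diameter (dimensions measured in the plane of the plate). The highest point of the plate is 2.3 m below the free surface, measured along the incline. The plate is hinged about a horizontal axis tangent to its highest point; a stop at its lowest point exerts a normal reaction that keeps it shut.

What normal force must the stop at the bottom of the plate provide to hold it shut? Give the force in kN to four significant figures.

γ = 9.81 kN/m³.
Let θ = 58.7° be the plate's angle to the horizontal; measure y along the incline from where the plane meets the free surface. Vertical depth h = y·sinθ with sinθ = 0.854459.
The centroid is at the centre, 0.775 m below the top of the plate, so y_c = 2.3 + 0.775 = 3.075 m and h_c = 3.075 × 0.854459 = 2.62746 m.
A = π(0.775)² = 1.88692 m².
Resultant F = γ·h_c·A = 9.81 × 2.62746 × 1.88692 = 48.6361 kN.
I_c = πr⁴/4 = π × 0.775⁴/4 = 0.283333 m⁴.
Centre of pressure: y_p = y_c + I_c/(y_c·A) = 3.075 + 0.283333/(3.075 × 1.88692) = 3.075 + 0.0488313 = 3.12383 m along the plane.
The resultant acts 0.775 + 0.0488313 = 0.823831 m (along the plate) below the hinge at the top edge, so the moment about the hinge is M = F × 0.823831 = 48.6361 × 0.823831 = 40.0679 kN·m.
A normal force at the bottom, 1.55 m from the hinge, must supply this moment: P = 40.0679/1.55 = 25.8503 kN.

P ≈ 25.85 kN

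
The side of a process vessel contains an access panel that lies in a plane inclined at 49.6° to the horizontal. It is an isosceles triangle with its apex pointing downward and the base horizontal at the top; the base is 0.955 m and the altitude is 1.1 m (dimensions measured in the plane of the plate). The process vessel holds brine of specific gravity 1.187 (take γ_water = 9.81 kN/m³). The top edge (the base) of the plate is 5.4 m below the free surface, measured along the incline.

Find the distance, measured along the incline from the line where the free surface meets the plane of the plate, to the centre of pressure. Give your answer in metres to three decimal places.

γ = 1.187 × 9.81 = 11.64447 kN/m³.
Let θ = 49.6° be the plate's angle to the horizontal; measure y along the incline from where the plane meets the free surface. Vertical depth h = y·sinθ with sinθ = 0.761538.
With the apex down, the centroid sits h/3 = 1.1/3 = 0.366667 m below the base (the top edge), so y_c = 5.4 + 0.366667 = 5.76667 m and h_c = 5.76667 × 0.761538 = 4.39154 m.
A = ½ × 0.955 × 1.1 = 0.52525 m².
Resultant F = γ·h_c·A = 11.64447 × 4.39154 × 0.52525 = 26.8598 kN.
I_c = b·h³/36 = 0.955 × 1.1³/36 = 0.0353085 m⁴.
Centre of pressure: y_p = y_c + I_c/(y_c·A) = 5.76667 + 0.0353085/(5.76667 × 0.52525) = 5.76667 + 0.011657 = 5.77833 m along the plane.

y_p = 5.778 m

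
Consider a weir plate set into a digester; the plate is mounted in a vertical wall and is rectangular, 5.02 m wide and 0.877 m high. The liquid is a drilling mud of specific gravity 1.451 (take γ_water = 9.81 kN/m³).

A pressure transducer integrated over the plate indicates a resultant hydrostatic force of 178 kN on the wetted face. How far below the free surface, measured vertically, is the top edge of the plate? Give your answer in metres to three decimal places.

γ = 1.451 × 9.81 = 14.23431 kN/m³.
A = 5.02 × 0.877 = 4.40254 m².
From F = γ·h_c·A, the centroid depth is h_c = 178/(14.23431 × 4.40254) = 2.84041 m.
The centroid lies 0.877/2 = 0.4385 m below the top edge, so the top edge sits at h_top = 2.84041 − 0.4385 = 2.40191 m below the surface.

d_top ≈ 2.402 m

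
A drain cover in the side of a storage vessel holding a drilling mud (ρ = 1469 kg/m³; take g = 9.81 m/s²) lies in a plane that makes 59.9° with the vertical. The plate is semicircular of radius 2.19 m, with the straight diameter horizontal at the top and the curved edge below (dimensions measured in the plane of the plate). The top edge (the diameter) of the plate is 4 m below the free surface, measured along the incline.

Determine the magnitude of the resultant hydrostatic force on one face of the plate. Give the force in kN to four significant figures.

F ≈ 268.4 kN

γ = ρg = 1469 × 9.81 / 1000 = 14.41089 kN/m³.
The plate makes 59.9° with the vertical, i.e. θ = 90° − 59.9° = 30.1° to the horizontal. Measuring y along the incline from the free-surface line, vertical depth h = y·sinθ with sinθ = 0.501511.
The centroid of a semicircle lies 4r/(3π) = 0.929465 m from the diameter, here below the top edge, so y_c = 4 + 0.929465 = 4.92947 m and h_c = 4.92947 × 0.501511 = 2.47218 m.
A = πr²/2 = π × 2.19²/2 = 7.5337 m².
Resultant F = γ·h_c·A = 14.41089 × 2.47218 × 7.5337 = 268.398 kN.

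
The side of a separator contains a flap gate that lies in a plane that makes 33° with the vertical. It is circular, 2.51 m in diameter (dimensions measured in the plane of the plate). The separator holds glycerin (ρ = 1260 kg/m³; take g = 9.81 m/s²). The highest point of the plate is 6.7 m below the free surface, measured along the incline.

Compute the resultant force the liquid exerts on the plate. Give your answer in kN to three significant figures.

γ = ρg = 1260 × 9.81 / 1000 = 12.3606 kN/m³.
The plate makes 33° with the vertical, i.e. θ = 90° − 33° = 57° to the horizontal. Measuring y along the incline from the free-surface line, vertical depth h = y·sinθ with sinθ = 0.838671.
The centroid is at the centre, 1.255 m below the top of the plate, so y_c = 6.7 + 1.255 = 7.955 m and h_c = 7.955 × 0.838671 = 6.67163 m.
A = π(1.255)² = 4.94809 m².
Resultant F = γ·h_c·A = 12.3606 × 6.67163 × 4.94809 = 408.046 kN.

F ≈ 408 kN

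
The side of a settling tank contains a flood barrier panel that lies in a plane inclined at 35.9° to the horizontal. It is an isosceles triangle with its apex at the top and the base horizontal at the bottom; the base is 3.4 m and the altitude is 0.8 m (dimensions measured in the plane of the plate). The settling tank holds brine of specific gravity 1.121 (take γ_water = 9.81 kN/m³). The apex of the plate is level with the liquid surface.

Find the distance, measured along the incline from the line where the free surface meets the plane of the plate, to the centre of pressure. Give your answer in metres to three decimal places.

γ = 1.121 × 9.81 = 10.99701 kN/m³.
Let θ = 35.9° be the plate's angle to the horizontal; measure y along the incline from where the plane meets the free surface. Vertical depth h = y·sinθ with sinθ = 0.586372.
With the apex up, the centroid sits 2h/3 = 2 × 0.8/3 = 0.533333 m below the apex, so y_c = 0.533333 m and h_c = 0.533333 × 0.586372 = 0.312732 m.
A = ½ × 3.4 × 0.8 = 1.36 m².
Resultant F = γ·h_c·A = 10.99701 × 0.312732 × 1.36 = 4.6772 kN.
I_c = b·h³/36 = 3.4 × 0.8³/36 = 0.0483556 m⁴.
Centre of pressure: y_p = y_c + I_c/(y_c·A) = 0.533333 + 0.0483556/(0.533333 × 1.36) = 0.533333 + 0.0666668 = 0.6 m along the plane.

y_p = 0.600 m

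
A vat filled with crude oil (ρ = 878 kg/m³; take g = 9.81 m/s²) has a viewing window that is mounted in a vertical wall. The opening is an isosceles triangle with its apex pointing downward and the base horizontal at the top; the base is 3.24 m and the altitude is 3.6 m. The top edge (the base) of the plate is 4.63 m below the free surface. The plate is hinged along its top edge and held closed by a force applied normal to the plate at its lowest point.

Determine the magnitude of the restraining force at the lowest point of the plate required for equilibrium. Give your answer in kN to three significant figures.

P ≈ 108 kN

γ = ρg = 878 × 9.81 / 1000 = 8.61318 kN/m³.
With the apex down, the centroid sits h/3 = 3.6/3 = 1.2 m below the base (the top edge), so the centroid depth is h_c = 4.63 + 1.2 = 5.83 m.
A = ½ × 3.24 × 3.6 = 5.832 m².
Resultant F = γ·h_c·A = 8.61318 × 5.83 × 5.832 = 292.853 kN.
I_c = b·h³/36 = 3.24 × 3.6³/36 = 4.19904 m⁴.
Centre of pressure: y_p = y_c + I_c/(y_c·A) = 5.83 + 4.19904/(5.83 × 5.832) = 5.83 + 0.123499 = 5.9535 m along the plane.
The resultant acts 1.2 + 0.123499 = 1.3235 m (along the plate) below the hinge at the top edge, so the moment about the hinge is M = F × 1.3235 = 292.853 × 1.3235 = 387.591 kN·m.
A normal force at the bottom, 3.6 m from the hinge, must supply this moment: P = 387.591/3.6 = 107.664 kN.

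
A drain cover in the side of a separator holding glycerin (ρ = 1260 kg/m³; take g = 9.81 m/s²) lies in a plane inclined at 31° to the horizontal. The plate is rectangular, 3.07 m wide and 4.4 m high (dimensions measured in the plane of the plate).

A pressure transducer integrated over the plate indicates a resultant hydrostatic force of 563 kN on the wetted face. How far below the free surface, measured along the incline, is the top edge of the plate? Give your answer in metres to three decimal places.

y_top ≈ 4.347 m

γ = ρg = 1260 × 9.81 / 1000 = 12.3606 kN/m³.
A = 3.07 × 4.4 = 13.508 m².
From F = γ·h_c·A, the centroid depth is h_c = 563/(12.3606 × 13.508) = 3.37192 m.
Let θ = 31° be the plate's angle to the horizontal; measure y along the incline from where the plane meets the free surface. Vertical depth h = y·sinθ with sinθ = 0.515038.
Along the incline, y_c = h_c/sinθ = 3.37192/0.515038 = 6.54693 m.
The centroid lies 4.4/2 = 2.2 m below the top edge, so the top edge sits at y_top = 6.54693 − 2.2 = 4.34693 m along the incline.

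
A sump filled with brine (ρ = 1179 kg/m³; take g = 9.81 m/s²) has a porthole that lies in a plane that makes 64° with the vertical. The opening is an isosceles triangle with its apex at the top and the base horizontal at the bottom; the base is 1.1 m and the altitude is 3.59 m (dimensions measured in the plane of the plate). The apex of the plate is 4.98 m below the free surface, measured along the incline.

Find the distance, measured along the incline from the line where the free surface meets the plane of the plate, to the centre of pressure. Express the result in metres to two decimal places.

y_p = 7.47 m

γ = ρg = 1179 × 9.81 / 1000 = 11.56599 kN/m³.
The plate makes 64° with the vertical, i.e. θ = 90° − 64° = 26° to the horizontal. Measuring y along the incline from the free-surface line, vertical depth h = y·sinθ with sinθ = 0.438371.
With the apex up, the centroid sits 2h/3 = 2 × 3.59/3 = 2.39333 m below the apex, so y_c = 4.98 + 2.39333 = 7.37333 m and h_c = 7.37333 × 0.438371 = 3.23225 m.
A = ½ × 1.1 × 3.59 = 1.9745 m².
Resultant F = γ·h_c·A = 11.56599 × 3.23225 × 1.9745 = 73.815 kN.
I_c = b·h³/36 = 1.1 × 3.59³/36 = 1.41375 m⁴.
Centre of pressure: y_p = y_c + I_c/(y_c·A) = 7.37333 + 1.41375/(7.37333 × 1.9745) = 7.37333 + 0.0971073 = 7.47044 m along the plane.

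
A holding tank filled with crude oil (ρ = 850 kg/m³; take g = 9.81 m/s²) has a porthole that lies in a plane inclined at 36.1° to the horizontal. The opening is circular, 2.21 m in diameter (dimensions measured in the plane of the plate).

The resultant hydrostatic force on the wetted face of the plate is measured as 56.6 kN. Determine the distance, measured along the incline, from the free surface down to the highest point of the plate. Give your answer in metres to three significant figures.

γ = ρg = 850 × 9.81 / 1000 = 8.3385 kN/m³.
A = π(1.105)² = 3.83596 m².
From F = γ·h_c·A, the centroid depth is h_c = 56.6/(8.3385 × 3.83596) = 1.76952 m.
Let θ = 36.1° be the plate's angle to the horizontal; measure y along the incline from where the plane meets the free surface. Vertical depth h = y·sinθ with sinθ = 0.589196.
Along the incline, y_c = h_c/sinθ = 1.76952/0.589196 = 3.00328 m.
The centroid is at the centre, 1.105 m below the top of the plate, so the highest point sits at y_top = 3.00328 − 1.105 = 1.89828 m along the incline.

y_top ≈ 1.90 m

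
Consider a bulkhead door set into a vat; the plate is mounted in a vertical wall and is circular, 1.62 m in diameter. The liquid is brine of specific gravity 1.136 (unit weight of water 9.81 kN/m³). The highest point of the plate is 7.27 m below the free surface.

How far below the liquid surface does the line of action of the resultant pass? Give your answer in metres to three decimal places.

h_p = 8.100 m

γ = 1.136 × 9.81 = 11.14416 kN/m³.
The centroid is at the centre, 0.81 m below the top of the plate, so the centroid depth is h_c = 7.27 + 0.81 = 8.08 m.
A = π(0.81)² = 2.0612 m².
Resultant F = γ·h_c·A = 11.14416 × 8.08 × 2.0612 = 185.6 kN.
I_c = πr⁴/4 = π × 0.81⁴/4 = 0.338088 m⁴.
Centre of pressure: y_p = y_c + I_c/(y_c·A) = 8.08 + 0.338088/(8.08 × 2.0612) = 8.08 + 0.0203001 = 8.1003 m along the plane.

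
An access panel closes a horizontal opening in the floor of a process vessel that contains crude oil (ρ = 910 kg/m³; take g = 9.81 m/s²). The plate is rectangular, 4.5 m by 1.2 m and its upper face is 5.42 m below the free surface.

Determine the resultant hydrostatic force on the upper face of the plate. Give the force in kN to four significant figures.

γ = ρg = 910 × 9.81 / 1000 = 8.9271 kN/m³.
The plate is horizontal, so pressure is uniform at p = γ·h = 8.9271 × 5.42 = 48.3849 kN/m².
A = 4.5 × 1.2 = 5.4 m².
F = p·A = 48.3849 × 5.4 = 261.278 kN.

F ≈ 261.3 kN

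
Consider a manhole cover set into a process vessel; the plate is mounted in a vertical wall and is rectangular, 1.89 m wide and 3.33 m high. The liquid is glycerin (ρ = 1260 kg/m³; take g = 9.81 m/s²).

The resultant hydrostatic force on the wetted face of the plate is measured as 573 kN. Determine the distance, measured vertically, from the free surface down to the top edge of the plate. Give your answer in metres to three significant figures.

γ = ρg = 1260 × 9.81 / 1000 = 12.3606 kN/m³.
A = 1.89 × 3.33 = 6.2937 m².
From F = γ·h_c·A, the centroid depth is h_c = 573/(12.3606 × 6.2937) = 7.36562 m.
The centroid lies 3.33/2 = 1.665 m below the top edge, so the top edge sits at h_top = 7.36562 − 1.665 = 5.70062 m below the surface.

d_top ≈ 5.70 m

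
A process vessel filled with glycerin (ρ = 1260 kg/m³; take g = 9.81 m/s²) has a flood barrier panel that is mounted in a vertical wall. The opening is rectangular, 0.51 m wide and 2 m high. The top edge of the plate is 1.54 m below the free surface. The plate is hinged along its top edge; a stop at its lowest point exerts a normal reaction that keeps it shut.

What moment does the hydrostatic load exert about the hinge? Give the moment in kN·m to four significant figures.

M ≈ 36.23 kN·m

γ = ρg = 1260 × 9.81 / 1000 = 12.3606 kN/m³.
The centroid lies 2/2 = 1 m below the top edge, so the centroid depth is h_c = 1.54 + 1 = 2.54 m.
A = 0.51 × 2 = 1.02 m².
Resultant F = γ·h_c·A = 12.3606 × 2.54 × 1.02 = 32.0238 kN.
I_c = b·h³/12 = 0.51 × 2³/12 = 0.34 m⁴.
Centre of pressure: y_p = y_c + I_c/(y_c·A) = 2.54 + 0.34/(2.54 × 1.02) = 2.54 + 0.131234 = 2.67123 m along the plane.
The resultant acts 1 + 0.131234 = 1.13123 m (along the plate) below the hinge at the top edge, so the moment about the hinge is M = F × 1.13123 = 32.0238 × 1.13123 = 36.2263 kN·m.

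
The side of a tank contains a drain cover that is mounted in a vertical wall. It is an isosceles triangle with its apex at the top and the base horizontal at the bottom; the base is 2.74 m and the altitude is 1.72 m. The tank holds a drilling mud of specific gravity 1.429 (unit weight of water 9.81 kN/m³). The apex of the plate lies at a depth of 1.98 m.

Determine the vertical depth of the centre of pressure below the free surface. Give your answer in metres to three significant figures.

γ = 1.429 × 9.81 = 14.01849 kN/m³.
With the apex up, the centroid sits 2h/3 = 2 × 1.72/3 = 1.14667 m below the apex, so the centroid depth is h_c = 1.98 + 1.14667 = 3.12667 m.
A = ½ × 2.74 × 1.72 = 2.3564 m².
Resultant F = γ·h_c·A = 14.01849 × 3.12667 × 2.3564 = 103.284 kN.
I_c = b·h³/36 = 2.74 × 1.72³/36 = 0.387287 m⁴.
Centre of pressure: y_p = y_c + I_c/(y_c·A) = 3.12667 + 0.387287/(3.12667 × 2.3564) = 3.12667 + 0.0525656 = 3.17924 m along the plane.

h_p = 3.18 m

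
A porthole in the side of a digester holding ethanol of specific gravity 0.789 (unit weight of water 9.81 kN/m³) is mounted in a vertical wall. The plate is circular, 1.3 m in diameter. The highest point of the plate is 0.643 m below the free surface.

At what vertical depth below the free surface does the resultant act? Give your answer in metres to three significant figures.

h_p = 1.37 m

γ = 0.789 × 9.81 = 7.74009 kN/m³.
The centroid is at the centre, 0.65 m below the top of the plate, so the centroid depth is h_c = 0.643 + 0.65 = 1.293 m.
A = π(0.65)² = 1.32732 m².
Resultant F = γ·h_c·A = 7.74009 × 1.293 × 1.32732 = 13.2837 kN.
I_c = πr⁴/4 = π × 0.65⁴/4 = 0.140198 m⁴.
Centre of pressure: y_p = y_c + I_c/(y_c·A) = 1.293 + 0.140198/(1.293 × 1.32732) = 1.293 + 0.0816898 = 1.37469 m along the plane.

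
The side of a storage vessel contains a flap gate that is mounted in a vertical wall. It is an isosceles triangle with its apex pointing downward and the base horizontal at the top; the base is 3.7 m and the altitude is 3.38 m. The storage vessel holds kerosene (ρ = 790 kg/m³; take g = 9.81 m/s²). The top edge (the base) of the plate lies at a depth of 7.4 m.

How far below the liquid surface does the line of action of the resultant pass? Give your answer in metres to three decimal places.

h_p = 8.601 m

γ = ρg = 790 × 9.81 / 1000 = 7.7499 kN/m³.
With the apex down, the centroid sits h/3 = 3.38/3 = 1.12667 m below the base (the top edge), so the centroid depth is h_c = 7.4 + 1.12667 = 8.52667 m.
A = ½ × 3.7 × 3.38 = 6.253 m².
Resultant F = γ·h_c·A = 7.7499 × 8.52667 × 6.253 = 413.203 kN.
I_c = b·h³/36 = 3.7 × 3.38³/36 = 3.96871 m⁴.
Centre of pressure: y_p = y_c + I_c/(y_c·A) = 8.52667 + 3.96871/(8.52667 × 6.253) = 8.52667 + 0.0744357 = 8.60111 m along the plane.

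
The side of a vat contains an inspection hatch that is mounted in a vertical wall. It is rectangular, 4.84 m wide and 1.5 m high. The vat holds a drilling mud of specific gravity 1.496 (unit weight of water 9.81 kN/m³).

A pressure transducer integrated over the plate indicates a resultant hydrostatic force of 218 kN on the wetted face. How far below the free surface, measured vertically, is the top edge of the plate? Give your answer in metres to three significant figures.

d_top ≈ 1.30 m

γ = 1.496 × 9.81 = 14.67576 kN/m³.
A = 4.84 × 1.5 = 7.26 m².
From F = γ·h_c·A, the centroid depth is h_c = 218/(14.67576 × 7.26) = 2.04606 m.
The centroid lies 1.5/2 = 0.75 m below the top edge, so the top edge sits at h_top = 2.04606 − 0.75 = 1.29606 m below the surface.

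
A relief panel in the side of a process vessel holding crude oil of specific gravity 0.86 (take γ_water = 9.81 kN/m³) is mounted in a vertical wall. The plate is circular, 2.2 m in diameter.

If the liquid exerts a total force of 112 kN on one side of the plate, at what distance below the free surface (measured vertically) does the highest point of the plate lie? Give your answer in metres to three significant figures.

γ = 0.86 × 9.81 = 8.4366 kN/m³.
A = π(1.1)² = 3.80133 m².
From F = γ·h_c·A, the centroid depth is h_c = 112/(8.4366 × 3.80133) = 3.49233 m.
The centroid is at the centre, 1.1 m below the top of the plate, so the highest point sits at h_top = 3.49233 − 1.1 = 2.39233 m below the surface.

d_top ≈ 2.39 m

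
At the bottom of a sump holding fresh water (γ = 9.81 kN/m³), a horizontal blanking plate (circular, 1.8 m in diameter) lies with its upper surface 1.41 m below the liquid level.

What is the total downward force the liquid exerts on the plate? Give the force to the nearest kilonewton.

γ = 9.81 kN/m³.
The plate is horizontal, so pressure is uniform at p = γ·h = 9.81 × 1.41 = 13.8321 kN/m².
A = π(0.9)² = 2.54469 m².
F = p·A = 13.8321 × 2.54469 = 35.1984 kN.

F ≈ 35 kN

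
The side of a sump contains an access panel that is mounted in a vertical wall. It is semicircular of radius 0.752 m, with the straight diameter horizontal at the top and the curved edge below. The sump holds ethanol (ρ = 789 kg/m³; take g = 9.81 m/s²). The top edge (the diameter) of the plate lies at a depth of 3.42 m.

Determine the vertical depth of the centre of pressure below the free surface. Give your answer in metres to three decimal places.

h_p = 3.750 m

γ = ρg = 789 × 9.81 / 1000 = 7.74009 kN/m³.
The centroid of a semicircle lies 4r/(3π) = 0.319159 m from the diameter, here below the top edge, so the centroid depth is h_c = 3.42 + 0.319159 = 3.73916 m.
A = πr²/2 = π × 0.752²/2 = 0.888292 m².
Resultant F = γ·h_c·A = 7.74009 × 3.73916 × 0.888292 = 25.7084 kN.
I_c = (π/8 − 8/(9π))·r⁴ = 0.109757 × 0.752⁴ = 0.0350997 m⁴.
Centre of pressure: y_p = y_c + I_c/(y_c·A) = 3.73916 + 0.0350997/(3.73916 × 0.888292) = 3.73916 + 0.0105675 = 3.74973 m along the plane.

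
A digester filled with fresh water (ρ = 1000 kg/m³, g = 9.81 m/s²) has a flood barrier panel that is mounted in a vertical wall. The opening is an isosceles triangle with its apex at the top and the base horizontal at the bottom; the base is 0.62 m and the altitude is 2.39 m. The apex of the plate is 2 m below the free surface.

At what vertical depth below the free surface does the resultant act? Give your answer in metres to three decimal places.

h_p = 3.682 m

γ = ρg = 1000 × 9.81 = 9810 N/m³ = 9.81 kN/m³.
With the apex up, the centroid sits 2h/3 = 2 × 2.39/3 = 1.59333 m below the apex, so the centroid depth is h_c = 2 + 1.59333 = 3.59333 m.
A = ½ × 0.62 × 2.39 = 0.7409 m².
Resultant F = γ·h_c·A = 9.81 × 3.59333 × 0.7409 = 26.1171 kN.
I_c = b·h³/36 = 0.62 × 2.39³/36 = 0.235116 m⁴.
Centre of pressure: y_p = y_c + I_c/(y_c·A) = 3.59333 + 0.235116/(3.59333 × 0.7409) = 3.59333 + 0.0883132 = 3.68164 m along the plane.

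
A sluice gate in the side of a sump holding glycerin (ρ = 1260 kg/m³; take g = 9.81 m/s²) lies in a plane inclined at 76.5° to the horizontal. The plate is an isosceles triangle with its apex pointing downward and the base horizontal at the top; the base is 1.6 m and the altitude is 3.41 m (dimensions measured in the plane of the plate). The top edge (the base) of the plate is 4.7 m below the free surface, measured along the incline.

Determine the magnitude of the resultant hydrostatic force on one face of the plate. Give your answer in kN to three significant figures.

F ≈ 191 kN

γ = ρg = 1260 × 9.81 / 1000 = 12.3606 kN/m³.
Let θ = 76.5° be the plate's angle to the horizontal; measure y along the incline from where the plane meets the free surface. Vertical depth h = y·sinθ with sinθ = 0.972370.
With the apex down, the centroid sits h/3 = 3.41/3 = 1.13667 m below the base (the top edge), so y_c = 4.7 + 1.13667 = 5.83667 m and h_c = 5.83667 × 0.972370 = 5.6754 m.
A = ½ × 1.6 × 3.41 = 2.728 m².
Resultant F = γ·h_c·A = 12.3606 × 5.6754 × 2.728 = 191.373 kN.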